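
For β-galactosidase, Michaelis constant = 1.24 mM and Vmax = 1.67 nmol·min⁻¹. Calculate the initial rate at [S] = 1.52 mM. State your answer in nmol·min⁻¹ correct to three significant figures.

0.920 nmol·min⁻¹

v = Vmax·[S]/(Km + [S]) = 1.67 × 1.52 / (1.24 + 1.52)
  = 2.538 / 2.760 = 0.920 nmol·min⁻¹.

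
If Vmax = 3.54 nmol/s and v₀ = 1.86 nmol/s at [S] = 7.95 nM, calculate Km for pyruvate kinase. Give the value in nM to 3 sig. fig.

v/Vmax = 1.86/3.54 = 0.5254 = [S]/(Km+[S]).
So Km + [S] = [S]/0.5254 = 15.13 nM, giving Km = 15.13 − 7.95 = 7.18 nM.

7.18 nM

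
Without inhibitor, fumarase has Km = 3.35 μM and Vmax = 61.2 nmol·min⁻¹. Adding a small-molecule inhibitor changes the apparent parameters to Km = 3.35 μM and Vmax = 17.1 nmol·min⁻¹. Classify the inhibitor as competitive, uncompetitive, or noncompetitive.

noncompetitive

Vmax decreases (61.2 → 17.1 nmol·min⁻¹) while Km is unchanged — pure noncompetitive inhibition.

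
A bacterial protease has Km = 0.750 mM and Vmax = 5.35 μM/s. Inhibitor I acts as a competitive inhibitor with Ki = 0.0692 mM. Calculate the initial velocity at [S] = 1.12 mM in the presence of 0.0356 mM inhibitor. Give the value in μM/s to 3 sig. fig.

2.66 μM/s

With α = 1 + [I]/Ki = 1 + 0.0356/0.0692 = 1.514, the competitive rate law is v = Vmax[S] / (αKm + [S]).
v = 5.35×1.12 / (1.514×0.750 + 1.12) = 5.992/2.256 = 2.66 μM/s.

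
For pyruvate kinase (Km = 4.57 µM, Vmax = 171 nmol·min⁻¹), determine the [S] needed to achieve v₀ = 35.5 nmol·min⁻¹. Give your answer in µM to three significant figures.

The required fractional saturation is v/Vmax = 35.5/171 = 0.2076.
Then [S]/(Km+[S]) = 0.2076 ⇒ [S] = 4.57 × 0.2076/(1 − 0.2076) = 1.20 µM.

1.20 µM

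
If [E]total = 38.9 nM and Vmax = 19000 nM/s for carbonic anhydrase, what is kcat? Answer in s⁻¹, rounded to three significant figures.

488 s⁻¹

kcat = Vmax/[E]total = 19000 nM/s / 38.9 nM = 488 s⁻¹.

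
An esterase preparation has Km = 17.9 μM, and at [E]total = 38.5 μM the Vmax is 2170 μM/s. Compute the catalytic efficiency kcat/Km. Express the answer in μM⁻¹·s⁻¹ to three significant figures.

3.15 μM⁻¹·s⁻¹

kcat = Vmax/[E]total = 2170/38.5 = 56.4 s⁻¹.
kcat/Km = 56.4/17.9 = 3.15 μM⁻¹·s⁻¹.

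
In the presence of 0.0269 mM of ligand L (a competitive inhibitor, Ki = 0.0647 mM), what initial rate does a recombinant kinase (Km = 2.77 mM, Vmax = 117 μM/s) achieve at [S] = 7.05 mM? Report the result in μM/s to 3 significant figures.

α = 1 + [I]/Ki = 1 + 0.0269/0.0647 = 1.416.
For a competitive inhibitor, Vmax is unchanged and the apparent Km becomes α·Km: Km,app = 3.92 mM, Vmax,app = 117 μM/s.
v = Vmax,app·[S]/(Km,app + [S]) = 117 × 7.05/(3.92 + 7.05) = 75.2 μM/s.

75.2 μM/s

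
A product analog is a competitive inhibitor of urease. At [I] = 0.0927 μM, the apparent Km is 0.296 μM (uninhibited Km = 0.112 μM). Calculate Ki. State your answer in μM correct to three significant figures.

0.0564 μM

Competitive: Km,app = α·Km with α = 1 + [I]/Ki.
α = Km,app/Km = 0.296/0.112 = 2.643.
Ki = [I]/(α − 1) = 0.0927/1.643 = 0.0564 μM.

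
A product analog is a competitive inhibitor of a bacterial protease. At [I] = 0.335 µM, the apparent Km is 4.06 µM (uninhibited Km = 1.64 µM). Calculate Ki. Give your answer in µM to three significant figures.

0.227 µM

Competitive: Km,app = α·Km with α = 1 + [I]/Ki.
α = Km,app/Km = 4.06/1.64 = 2.476.
Since α = 1 + [I]/Ki, [I]/Ki = 2.476 − 1 = 1.476 and Ki = 0.335/1.476 = 0.227 µM.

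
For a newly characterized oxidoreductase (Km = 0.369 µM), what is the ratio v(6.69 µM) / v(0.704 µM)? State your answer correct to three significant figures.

Since Vmax cancels, v₂/v₁ = [S]₂(Km+[S]₁) / [S]₁(Km+[S]₂).
= 6.69×(0.369+0.704) / (0.704×(0.369+6.69)) = 7.178/4.970 = 1.44.

1.44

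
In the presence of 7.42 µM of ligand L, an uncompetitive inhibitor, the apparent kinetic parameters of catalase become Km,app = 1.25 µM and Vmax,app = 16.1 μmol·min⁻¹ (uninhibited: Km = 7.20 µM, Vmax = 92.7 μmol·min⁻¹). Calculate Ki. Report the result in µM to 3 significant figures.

1.56 µM

Uncompetitive: Vmax,app = Vmax/α (and Km,app = Km/α) with α = 1 + [I]/Ki.
α = Vmax/Vmax,app = 92.7/16.1 = 5.758.
Ki = [I]/(α − 1) = 7.42/4.758 = 1.56 µM.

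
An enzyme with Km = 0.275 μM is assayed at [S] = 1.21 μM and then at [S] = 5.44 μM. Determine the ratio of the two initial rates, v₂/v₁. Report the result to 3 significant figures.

1.17

The fractional saturations are [S]/(Km+[S]) = 1.21/1.485 = 0.8148 and 5.44/5.715 = 0.9519.
v₂/v₁ is just their ratio: 0.9519/0.8148 = 1.17.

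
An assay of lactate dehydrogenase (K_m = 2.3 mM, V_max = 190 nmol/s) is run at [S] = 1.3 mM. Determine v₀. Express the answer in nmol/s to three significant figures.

68.6 nmol/s

v = Vmax·[S]/(Km + [S]) = 190 × 1.3 / (2.3 + 1.3)
  = 247.0 / 3.600 = 68.6 nmol/s.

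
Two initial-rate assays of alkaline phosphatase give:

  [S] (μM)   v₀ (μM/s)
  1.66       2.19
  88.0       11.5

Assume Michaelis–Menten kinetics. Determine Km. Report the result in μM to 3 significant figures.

From v = Vmax[S]/(Km+[S]), each point gives Vmax = v(Km+[S])/[S].
Equating: 2.19(Km+1.66)/1.66 = 11.5(Km+88.0)/88.0.
1.319·Km + 2.19 = 0.1307·Km + 11.5, so (1.319 − 0.1307)·Km = 11.5 − 2.19.
Km = 9.310/1.189 = 7.83 μM; then Vmax = 2.19(7.83+1.66)/1.66 = 12.5 μM/s.

7.83 μM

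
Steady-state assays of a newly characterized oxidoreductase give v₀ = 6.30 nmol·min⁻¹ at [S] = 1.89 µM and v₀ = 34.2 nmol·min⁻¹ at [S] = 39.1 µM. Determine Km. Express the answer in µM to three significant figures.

11.3 µM

From v = Vmax[S]/(Km+[S]), each point gives Vmax = v(Km+[S])/[S].
Equating: 6.30(Km+1.89)/1.89 = 34.2(Km+39.1)/39.1.
3.333·Km + 6.30 = 0.8747·Km + 34.2, so (3.333 − 0.8747)·Km = 34.2 − 6.30.
Km = 27.90/2.459 = 11.3 µM; then Vmax = 6.30(11.3+1.89)/1.89 = 44.1 nmol·min⁻¹.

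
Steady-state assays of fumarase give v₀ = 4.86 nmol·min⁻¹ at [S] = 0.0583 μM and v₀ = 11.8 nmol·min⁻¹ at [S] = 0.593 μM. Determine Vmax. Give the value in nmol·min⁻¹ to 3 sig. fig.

In reciprocal form, 1/v = (Km/Vmax)·(1/[S]) + 1/Vmax. The two points give (1/[S], 1/v) = (17.15, 0.2058) and (1.686, 0.08475).
Slope = (0.2058 − 0.08475)/(17.15 − 1.686) = 0.007824; intercept = 0.2058 − 0.007824×17.15 = 0.07155.
Vmax = 1/intercept = 14.0 nmol·min⁻¹; Km = slope × Vmax = 0.007824 × 14.0 = 0.109 μM.

14.0 nmol·min⁻¹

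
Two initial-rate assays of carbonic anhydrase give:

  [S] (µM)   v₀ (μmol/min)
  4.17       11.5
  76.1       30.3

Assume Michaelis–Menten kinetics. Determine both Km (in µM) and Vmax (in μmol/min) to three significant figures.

Km = 7.97 µM; Vmax = 33.5 μmol/min

From v = Vmax[S]/(Km+[S]), each point gives Vmax = v(Km+[S])/[S].
Equating: 11.5(Km+4.17)/4.17 = 30.3(Km+76.1)/76.1.
2.758·Km + 11.5 = 0.3982·Km + 30.3, so (2.758 − 0.3982)·Km = 30.3 − 11.5.
Km = 18.80/2.360 = 7.97 µM; then Vmax = 11.5(7.97+4.17)/4.17 = 33.5 μmol/min.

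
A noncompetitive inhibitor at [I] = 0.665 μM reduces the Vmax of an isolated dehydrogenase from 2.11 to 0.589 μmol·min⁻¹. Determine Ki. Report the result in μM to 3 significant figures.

Noncompetitive: Vmax,app = Vmax/α with α = 1 + [I]/Ki.
α = Vmax/Vmax,app = 2.11/0.589 = 3.582.
Ki = [I]/(α − 1) = 0.665/2.582 = 0.258 μM.

0.258 μM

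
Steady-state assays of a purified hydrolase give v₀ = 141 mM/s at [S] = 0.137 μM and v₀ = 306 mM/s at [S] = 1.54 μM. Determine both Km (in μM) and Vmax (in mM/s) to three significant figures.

Km = 0.199 μM; Vmax = 345 mM/s

From v = Vmax[S]/(Km+[S]), each point gives Vmax = v(Km+[S])/[S].
Equating: 141(Km+0.137)/0.137 = 306(Km+1.54)/1.54.
1029·Km + 141 = 198.7·Km + 306, so (1029 − 198.7)·Km = 306 − 141.
Km = 165.0/830.5 = 0.199 μM; then Vmax = 141(0.199+0.137)/0.137 = 345 mM/s.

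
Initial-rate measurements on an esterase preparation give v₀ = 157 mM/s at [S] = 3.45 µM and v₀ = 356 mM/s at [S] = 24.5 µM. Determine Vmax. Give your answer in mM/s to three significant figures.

449 mM/s

From v = Vmax[S]/(Km+[S]), each point gives Vmax = v(Km+[S])/[S].
Equating: 157(Km+3.45)/3.45 = 356(Km+24.5)/24.5.
45.51·Km + 157 = 14.53·Km + 356, so (45.51 − 14.53)·Km = 356 − 157.
Km = 199.0/30.98 = 6.42 µM; then Vmax = 157(6.42+3.45)/3.45 = 449 mM/s.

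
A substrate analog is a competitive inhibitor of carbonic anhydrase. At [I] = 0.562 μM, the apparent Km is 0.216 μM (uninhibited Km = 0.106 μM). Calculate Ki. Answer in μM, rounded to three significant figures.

0.542 μM

Competitive: Km,app = α·Km with α = 1 + [I]/Ki.
α = Km,app/Km = 0.216/0.106 = 2.038.
Ki = [I]/(α − 1) = 0.562/1.038 = 0.542 μM.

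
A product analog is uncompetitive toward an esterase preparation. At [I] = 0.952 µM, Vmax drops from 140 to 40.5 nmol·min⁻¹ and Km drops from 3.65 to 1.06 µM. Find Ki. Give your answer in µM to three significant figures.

0.387 µM

Uncompetitive: Vmax,app = Vmax/α (and Km,app = Km/α) with α = 1 + [I]/Ki.
α = Vmax/Vmax,app = 140/40.5 = 3.457.
Ki = [I]/(α − 1) = 0.952/2.457 = 0.387 µM.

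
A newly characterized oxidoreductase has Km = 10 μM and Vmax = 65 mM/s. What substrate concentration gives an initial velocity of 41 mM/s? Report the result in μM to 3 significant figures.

17.1 μM

The required fractional saturation is v/Vmax = 41/65 = 0.6308.
Then [S]/(Km+[S]) = 0.6308 ⇒ [S] = 10 × 0.6308/(1 − 0.6308) = 17.1 μM.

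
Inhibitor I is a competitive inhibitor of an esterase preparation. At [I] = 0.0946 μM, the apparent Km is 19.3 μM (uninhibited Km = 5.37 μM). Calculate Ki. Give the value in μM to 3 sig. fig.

Competitive: Km,app = α·Km with α = 1 + [I]/Ki.
α = Km,app/Km = 19.3/5.37 = 3.594.
Ki = [I]/(α − 1) = 0.0946/2.594 = 0.0365 μM.

0.0365 μM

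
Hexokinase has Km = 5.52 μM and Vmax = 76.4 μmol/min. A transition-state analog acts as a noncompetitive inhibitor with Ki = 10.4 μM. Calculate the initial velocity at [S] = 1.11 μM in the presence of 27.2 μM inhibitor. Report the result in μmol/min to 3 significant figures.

3.54 μmol/min

α = 1 + [I]/Ki = 1 + 27.2/10.4 = 3.615.
For a noncompetitive inhibitor, Vmax is reduced to Vmax/α while Km is unchanged: Km,app = 5.52 μM, Vmax,app = 21.1 μmol/min.
v = Vmax,app·[S]/(Km,app + [S]) = 21.1 × 1.11/(5.52 + 1.11) = 3.54 μmol/min.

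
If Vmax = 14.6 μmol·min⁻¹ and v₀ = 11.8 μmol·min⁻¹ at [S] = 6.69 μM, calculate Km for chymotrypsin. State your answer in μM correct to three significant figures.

From v = Vmax[S]/(Km+[S]), Km = [S](Vmax − v)/v.
Km = 6.69 × (14.6 − 11.8) / 11.8 = 18.73/11.8 = 1.59 μM.

1.59 μM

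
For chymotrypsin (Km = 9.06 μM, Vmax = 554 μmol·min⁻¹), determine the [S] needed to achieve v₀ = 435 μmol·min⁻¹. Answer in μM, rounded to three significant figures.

33.1 μM

The required fractional saturation is v/Vmax = 435/554 = 0.7852.
Then [S]/(Km+[S]) = 0.7852 ⇒ [S] = 9.06 × 0.7852/(1 − 0.7852) = 33.1 μM.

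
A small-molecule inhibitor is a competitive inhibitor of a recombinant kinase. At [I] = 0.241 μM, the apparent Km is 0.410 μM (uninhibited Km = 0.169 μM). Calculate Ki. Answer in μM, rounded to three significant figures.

Competitive: Km,app = α·Km with α = 1 + [I]/Ki.
α = Km,app/Km = 0.410/0.169 = 2.426.
Since α = 1 + [I]/Ki, [I]/Ki = 2.426 − 1 = 1.426 and Ki = 0.241/1.426 = 0.169 μM.

0.169 μM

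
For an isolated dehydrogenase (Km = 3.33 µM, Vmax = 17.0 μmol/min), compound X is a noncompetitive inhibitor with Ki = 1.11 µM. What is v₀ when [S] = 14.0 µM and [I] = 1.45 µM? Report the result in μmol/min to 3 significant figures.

5.95 μmol/min

α = 1 + [I]/Ki = 1 + 1.45/1.11 = 2.306.
For a noncompetitive inhibitor, Vmax is reduced to Vmax/α while Km is unchanged: Km,app = 3.33 µM, Vmax,app = 7.37 μmol/min.
v = Vmax,app·[S]/(Km,app + [S]) = 7.37 × 14.0/(3.33 + 14.0) = 5.95 μmol/min.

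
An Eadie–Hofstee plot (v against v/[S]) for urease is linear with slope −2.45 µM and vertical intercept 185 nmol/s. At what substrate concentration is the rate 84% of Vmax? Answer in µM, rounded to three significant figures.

12.9 µM

The Eadie–Hofstee slope gives Km = 2.45 µM (slope = −Km).
v/Vmax = [S]/(Km+[S]) = 0.84 ⇒ [S] = Km·0.84/(1−0.84) = 2.45 × 5.250 = 12.9 µM.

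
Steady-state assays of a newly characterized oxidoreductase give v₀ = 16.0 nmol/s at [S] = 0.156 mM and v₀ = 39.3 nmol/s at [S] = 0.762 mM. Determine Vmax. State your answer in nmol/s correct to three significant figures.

62.9 nmol/s

In reciprocal form, 1/v = (Km/Vmax)·(1/[S]) + 1/Vmax. The two points give (1/[S], 1/v) = (6.410, 0.06250) and (1.312, 0.02545).
Slope = (0.06250 − 0.02545)/(6.410 − 1.312) = 0.007269; intercept = 0.06250 − 0.007269×6.410 = 0.01591.
Vmax = 1/intercept = 62.9 nmol/s; Km = slope × Vmax = 0.007269 × 62.9 = 0.457 mM.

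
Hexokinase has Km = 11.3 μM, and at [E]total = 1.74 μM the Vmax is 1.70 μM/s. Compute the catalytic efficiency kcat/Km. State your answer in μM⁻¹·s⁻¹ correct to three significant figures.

kcat = Vmax/[E]total = 1.70/1.74 = 0.977 s⁻¹.
kcat/Km = 0.977/11.3 = 0.0865 μM⁻¹·s⁻¹.

0.0865 μM⁻¹·s⁻¹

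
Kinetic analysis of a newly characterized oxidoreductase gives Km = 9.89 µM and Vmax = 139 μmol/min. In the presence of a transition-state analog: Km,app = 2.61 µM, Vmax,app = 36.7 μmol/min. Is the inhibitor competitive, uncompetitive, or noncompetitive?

Both Km and Vmax decrease by the same factor (~3.79-fold) — characteristic of uncompetitive inhibition.

uncompetitive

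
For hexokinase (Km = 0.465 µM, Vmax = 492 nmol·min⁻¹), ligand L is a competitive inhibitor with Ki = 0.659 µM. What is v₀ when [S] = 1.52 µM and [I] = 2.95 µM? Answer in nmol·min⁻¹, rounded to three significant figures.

184 nmol·min⁻¹

With α = 1 + [I]/Ki = 1 + 2.95/0.659 = 5.476, the competitive rate law is v = Vmax[S] / (αKm + [S]).
v = 492×1.52 / (5.476×0.465 + 1.52) = 747.8/4.067 = 184 nmol·min⁻¹.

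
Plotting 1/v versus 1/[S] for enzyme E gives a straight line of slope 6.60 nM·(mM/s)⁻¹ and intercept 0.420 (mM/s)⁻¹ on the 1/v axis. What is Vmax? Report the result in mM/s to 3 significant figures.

The y-intercept of a Lineweaver–Burk plot equals 1/Vmax, so Vmax = 1/0.420 = 2.38 mM/s.

2.38 mM/s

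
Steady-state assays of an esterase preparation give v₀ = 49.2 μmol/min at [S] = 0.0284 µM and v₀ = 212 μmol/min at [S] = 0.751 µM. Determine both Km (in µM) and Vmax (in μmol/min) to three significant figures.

In reciprocal form, 1/v = (Km/Vmax)·(1/[S]) + 1/Vmax. The two points give (1/[S], 1/v) = (35.21, 0.02033) and (1.332, 0.004717).
Slope = (0.02033 − 0.004717)/(35.21 − 1.332) = 0.0004607; intercept = 0.02033 − 0.0004607×35.21 = 0.004104.
Vmax = 1/intercept = 244 μmol/min; Km = slope × Vmax = 0.0004607 × 244 = 0.112 µM.

Km = 0.112 µM; Vmax = 244 μmol/min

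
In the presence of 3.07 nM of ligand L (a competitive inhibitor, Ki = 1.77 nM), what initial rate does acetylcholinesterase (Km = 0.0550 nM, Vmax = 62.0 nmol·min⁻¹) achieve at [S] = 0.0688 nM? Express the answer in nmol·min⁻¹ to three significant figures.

α = 1 + [I]/Ki = 1 + 3.07/1.77 = 2.734.
For a competitive inhibitor, Vmax is unchanged and the apparent Km becomes α·Km: Km,app = 0.150 nM, Vmax,app = 62.0 nmol·min⁻¹.
v = Vmax,app·[S]/(Km,app + [S]) = 62.0 × 0.0688/(0.150 + 0.0688) = 19.5 nmol·min⁻¹.

19.5 nmol·min⁻¹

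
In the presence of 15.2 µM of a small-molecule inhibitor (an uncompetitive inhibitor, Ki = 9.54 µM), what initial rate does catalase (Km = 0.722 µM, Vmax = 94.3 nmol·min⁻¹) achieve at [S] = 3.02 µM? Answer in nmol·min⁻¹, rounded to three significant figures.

33.3 nmol·min⁻¹

α = 1 + [I]/Ki = 1 + 15.2/9.54 = 2.593.
For an uncompetitive inhibitor, both parameters are divided by α, giving Vmax/α and Km/α: Km,app = 0.278 µM, Vmax,app = 36.4 nmol·min⁻¹.
v = Vmax,app·[S]/(Km,app + [S]) = 36.4 × 3.02/(0.278 + 3.02) = 33.3 nmol·min⁻¹.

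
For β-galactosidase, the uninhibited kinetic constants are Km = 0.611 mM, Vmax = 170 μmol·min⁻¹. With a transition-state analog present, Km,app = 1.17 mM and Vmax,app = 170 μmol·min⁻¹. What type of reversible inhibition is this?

competitive

Km increases (0.611 → 1.17 mM) while Vmax is unchanged — the hallmark of competitive inhibition.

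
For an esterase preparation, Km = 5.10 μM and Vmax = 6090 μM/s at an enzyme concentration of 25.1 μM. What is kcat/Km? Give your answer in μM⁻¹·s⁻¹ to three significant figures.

kcat = Vmax/[E]total = 6090/25.1 = 243 s⁻¹.
kcat/Km = 243/5.10 = 47.6 μM⁻¹·s⁻¹.

47.6 μM⁻¹·s⁻¹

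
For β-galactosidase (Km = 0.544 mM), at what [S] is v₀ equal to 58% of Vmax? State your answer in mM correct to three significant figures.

v/Vmax = [S]/(Km+[S]) = 0.58, so [S] = Km·0.58/(1 − 0.58) = 0.544 × 1.381.
[S] = 0.751 mM.

0.751 mM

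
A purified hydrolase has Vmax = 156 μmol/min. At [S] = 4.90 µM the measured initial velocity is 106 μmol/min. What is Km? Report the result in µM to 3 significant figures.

2.31 µM

v/Vmax = 106/156 = 0.6795 = [S]/(Km+[S]).
So Km + [S] = [S]/0.6795 = 7.211 µM, giving Km = 7.211 − 4.90 = 2.31 µM.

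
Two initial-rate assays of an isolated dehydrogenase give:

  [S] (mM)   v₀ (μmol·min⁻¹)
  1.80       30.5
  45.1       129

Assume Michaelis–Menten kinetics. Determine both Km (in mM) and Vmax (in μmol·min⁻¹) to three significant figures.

In reciprocal form, 1/v = (Km/Vmax)·(1/[S]) + 1/Vmax. The two points give (1/[S], 1/v) = (0.5556, 0.03279) and (0.02217, 0.007752).
Slope = (0.03279 − 0.007752)/(0.5556 − 0.02217) = 0.04694; intercept = 0.03279 − 0.04694×0.5556 = 0.006711.
Vmax = 1/intercept = 149 μmol·min⁻¹; Km = slope × Vmax = 0.04694 × 149 = 6.99 mM.

Km = 6.99 mM; Vmax = 149 μmol·min⁻¹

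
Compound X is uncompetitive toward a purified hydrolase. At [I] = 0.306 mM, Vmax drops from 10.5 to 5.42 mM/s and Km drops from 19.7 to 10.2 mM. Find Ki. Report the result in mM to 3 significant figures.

Uncompetitive: Vmax,app = Vmax/α (and Km,app = Km/α) with α = 1 + [I]/Ki.
α = Vmax/Vmax,app = 10.5/5.42 = 1.937.
Since α = 1 + [I]/Ki, [I]/Ki = 1.937 − 1 = 0.9373 and Ki = 0.306/0.9373 = 0.326 mM.

0.326 mM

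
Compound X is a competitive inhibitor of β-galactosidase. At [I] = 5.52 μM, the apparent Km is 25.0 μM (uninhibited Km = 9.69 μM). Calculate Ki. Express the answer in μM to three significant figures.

Competitive: Km,app = α·Km with α = 1 + [I]/Ki.
α = Km,app/Km = 25.0/9.69 = 2.580.
Ki = [I]/(α − 1) = 5.52/1.580 = 3.49 μM.

3.49 μM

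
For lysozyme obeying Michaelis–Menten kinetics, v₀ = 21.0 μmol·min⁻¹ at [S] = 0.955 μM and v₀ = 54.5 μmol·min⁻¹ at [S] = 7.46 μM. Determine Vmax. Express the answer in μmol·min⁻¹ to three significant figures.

From v = Vmax[S]/(Km+[S]), each point gives Vmax = v(Km+[S])/[S].
Equating: 21.0(Km+0.955)/0.955 = 54.5(Km+7.46)/7.46.
21.99·Km + 21.0 = 7.306·Km + 54.5, so (21.99 − 7.306)·Km = 54.5 − 21.0.
Km = 33.50/14.68 = 2.28 μM; then Vmax = 21.0(2.28+0.955)/0.955 = 71.2 μmol·min⁻¹.

71.2 μmol·min⁻¹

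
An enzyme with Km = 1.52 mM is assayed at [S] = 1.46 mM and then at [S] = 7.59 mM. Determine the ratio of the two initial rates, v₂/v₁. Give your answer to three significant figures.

1.70

Since Vmax cancels, v₂/v₁ = [S]₂(Km+[S]₁) / [S]₁(Km+[S]₂).
= 7.59×(1.52+1.46) / (1.46×(1.52+7.59)) = 22.62/13.30 = 1.70.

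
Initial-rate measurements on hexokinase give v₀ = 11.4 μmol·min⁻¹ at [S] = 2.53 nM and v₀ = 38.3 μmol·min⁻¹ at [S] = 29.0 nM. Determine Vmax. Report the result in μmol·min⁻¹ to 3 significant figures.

In reciprocal form, 1/v = (Km/Vmax)·(1/[S]) + 1/Vmax. The two points give (1/[S], 1/v) = (0.3953, 0.08772) and (0.03448, 0.02611).
Slope = (0.08772 − 0.02611)/(0.3953 − 0.03448) = 0.1708; intercept = 0.08772 − 0.1708×0.3953 = 0.02022.
Vmax = 1/intercept = 49.5 μmol·min⁻¹; Km = slope × Vmax = 0.1708 × 49.5 = 8.45 nM.

49.5 μmol·min⁻¹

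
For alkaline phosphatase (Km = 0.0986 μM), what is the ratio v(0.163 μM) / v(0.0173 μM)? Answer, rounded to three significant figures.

4.17

Since Vmax cancels, v₂/v₁ = [S]₂(Km+[S]₁) / [S]₁(Km+[S]₂).
= 0.163×(0.0986+0.0173) / (0.0173×(0.0986+0.163)) = 0.01889/0.004526 = 4.17.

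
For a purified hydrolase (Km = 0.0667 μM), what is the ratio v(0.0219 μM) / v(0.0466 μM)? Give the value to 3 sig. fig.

The fractional saturations are [S]/(Km+[S]) = 0.0466/0.1133 = 0.4113 and 0.0219/0.08860 = 0.2472.
v₂/v₁ is just their ratio: 0.2472/0.4113 = 0.601.

0.601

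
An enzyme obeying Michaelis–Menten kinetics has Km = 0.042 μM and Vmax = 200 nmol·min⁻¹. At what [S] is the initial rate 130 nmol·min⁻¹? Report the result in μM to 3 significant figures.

The required fractional saturation is v/Vmax = 130/200 = 0.6500.
Then [S]/(Km+[S]) = 0.6500 ⇒ [S] = 0.042 × 0.6500/(1 − 0.6500) = 0.0780 μM.

0.0780 μM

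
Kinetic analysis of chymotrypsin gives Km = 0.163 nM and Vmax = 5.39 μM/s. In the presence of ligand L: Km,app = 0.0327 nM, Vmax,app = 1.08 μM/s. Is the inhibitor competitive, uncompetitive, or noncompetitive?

Both Km and Vmax decrease by the same factor (~4.99-fold) — characteristic of uncompetitive inhibition.

uncompetitive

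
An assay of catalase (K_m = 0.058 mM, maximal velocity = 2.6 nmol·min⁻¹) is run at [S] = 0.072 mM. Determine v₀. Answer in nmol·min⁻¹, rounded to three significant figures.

v = Vmax·[S]/(Km + [S]) = 2.6 × 0.072 / (0.058 + 0.072)
  = 0.1872 / 0.1300 = 1.44 nmol·min⁻¹.

1.44 nmol·min⁻¹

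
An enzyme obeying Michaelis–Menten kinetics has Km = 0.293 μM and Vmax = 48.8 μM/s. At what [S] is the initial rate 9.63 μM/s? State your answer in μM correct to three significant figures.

The required fractional saturation is v/Vmax = 9.63/48.8 = 0.1973.
Then [S]/(Km+[S]) = 0.1973 ⇒ [S] = 0.293 × 0.1973/(1 − 0.1973) = 0.0720 μM.

0.0720 μM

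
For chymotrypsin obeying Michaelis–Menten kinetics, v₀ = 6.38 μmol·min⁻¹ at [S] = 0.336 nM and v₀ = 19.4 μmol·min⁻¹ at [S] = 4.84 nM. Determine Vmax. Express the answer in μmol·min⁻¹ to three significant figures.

22.9 μmol·min⁻¹

From v = Vmax[S]/(Km+[S]), each point gives Vmax = v(Km+[S])/[S].
Equating: 6.38(Km+0.336)/0.336 = 19.4(Km+4.84)/4.84.
18.99·Km + 6.38 = 4.008·Km + 19.4, so (18.99 − 4.008)·Km = 19.4 − 6.38.
Km = 13.02/14.98 = 0.869 nM; then Vmax = 6.38(0.869+0.336)/0.336 = 22.9 μmol·min⁻¹.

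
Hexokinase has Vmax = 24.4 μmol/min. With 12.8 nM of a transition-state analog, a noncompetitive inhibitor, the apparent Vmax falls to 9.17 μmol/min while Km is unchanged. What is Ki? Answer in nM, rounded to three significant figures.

Noncompetitive: Vmax,app = Vmax/α with α = 1 + [I]/Ki.
α = Vmax/Vmax,app = 24.4/9.17 = 2.661.
Ki = [I]/(α − 1) = 12.8/1.661 = 7.71 nM.

7.71 nM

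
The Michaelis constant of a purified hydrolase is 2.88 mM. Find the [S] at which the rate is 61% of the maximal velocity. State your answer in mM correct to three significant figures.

4.50 mM

v/Vmax = [S]/(Km+[S]) = 0.61, so [S] = Km·0.61/(1 − 0.61) = 2.88 × 1.564.
[S] = 4.50 mM.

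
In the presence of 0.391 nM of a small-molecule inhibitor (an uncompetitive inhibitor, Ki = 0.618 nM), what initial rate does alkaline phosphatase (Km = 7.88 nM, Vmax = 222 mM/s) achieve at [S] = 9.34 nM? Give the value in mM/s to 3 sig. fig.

89.6 mM/s

α = 1 + [I]/Ki = 1 + 0.391/0.618 = 1.633.
For an uncompetitive inhibitor, both parameters are divided by α, giving Vmax/α and Km/α: Km,app = 4.83 nM, Vmax,app = 136 mM/s.
v = Vmax,app·[S]/(Km,app + [S]) = 136 × 9.34/(4.83 + 9.34) = 89.6 mM/s.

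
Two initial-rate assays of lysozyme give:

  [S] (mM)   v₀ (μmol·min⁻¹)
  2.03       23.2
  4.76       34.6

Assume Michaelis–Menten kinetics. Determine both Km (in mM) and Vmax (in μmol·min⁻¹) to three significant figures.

In reciprocal form, 1/v = (Km/Vmax)·(1/[S]) + 1/Vmax. The two points give (1/[S], 1/v) = (0.4926, 0.04310) and (0.2101, 0.02890).
Slope = (0.04310 − 0.02890)/(0.4926 − 0.2101) = 0.05027; intercept = 0.04310 − 0.05027×0.4926 = 0.01834.
Vmax = 1/intercept = 54.5 μmol·min⁻¹; Km = slope × Vmax = 0.05027 × 54.5 = 2.74 mM.

Km = 2.74 mM; Vmax = 54.5 μmol·min⁻¹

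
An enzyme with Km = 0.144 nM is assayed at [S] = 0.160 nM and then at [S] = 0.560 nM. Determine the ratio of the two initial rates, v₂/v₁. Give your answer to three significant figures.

The fractional saturations are [S]/(Km+[S]) = 0.160/0.3040 = 0.5263 and 0.560/0.7040 = 0.7955.
v₂/v₁ is just their ratio: 0.7955/0.5263 = 1.51.

1.51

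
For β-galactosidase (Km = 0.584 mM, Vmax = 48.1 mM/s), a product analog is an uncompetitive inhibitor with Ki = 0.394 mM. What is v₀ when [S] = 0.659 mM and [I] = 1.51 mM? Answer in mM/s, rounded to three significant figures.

With α = 1 + [I]/Ki = 1 + 1.51/0.394 = 4.832, the uncompetitive rate law is v = (Vmax/α)·[S] / (Km/α + [S]).
v = (48.1/4.832)×0.659 / (0.584/4.832 + 0.659) = 6.559/0.7798 = 8.41 mM/s.

8.41 mM/s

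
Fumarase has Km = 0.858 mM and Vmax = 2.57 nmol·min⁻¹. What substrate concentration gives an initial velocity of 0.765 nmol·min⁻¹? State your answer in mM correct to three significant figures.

0.364 mM

Rearranging v = Vmax[S]/(Km+[S]) gives [S] = Km·v/(Vmax − v).
[S] = 0.858 × 0.765 / (2.57 − 0.765) = 0.6564/1.805 = 0.364 mM.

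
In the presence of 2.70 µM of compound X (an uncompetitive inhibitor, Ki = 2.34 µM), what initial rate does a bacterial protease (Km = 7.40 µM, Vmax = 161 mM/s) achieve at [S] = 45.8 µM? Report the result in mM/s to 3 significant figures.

With α = 1 + [I]/Ki = 1 + 2.70/2.34 = 2.154, the uncompetitive rate law is v = (Vmax/α)·[S] / (Km/α + [S]).
v = (161/2.154)×45.8 / (7.40/2.154 + 45.8) = 3424/49.24 = 69.5 mM/s.

69.5 mM/s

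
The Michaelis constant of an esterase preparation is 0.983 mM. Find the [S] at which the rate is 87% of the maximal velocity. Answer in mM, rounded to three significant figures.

6.58 mM

v/Vmax = [S]/(Km+[S]) = 0.87, so [S] = Km·0.87/(1 − 0.87) = 0.983 × 6.692.
[S] = 6.58 mM.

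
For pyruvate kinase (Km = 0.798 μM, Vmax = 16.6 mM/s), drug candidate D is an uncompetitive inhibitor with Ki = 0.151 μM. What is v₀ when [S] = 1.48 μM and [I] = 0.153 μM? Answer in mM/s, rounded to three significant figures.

6.50 mM/s

α = 1 + [I]/Ki = 1 + 0.153/0.151 = 2.013.
For an uncompetitive inhibitor, both parameters are divided by α, giving Vmax/α and Km/α: Km,app = 0.396 μM, Vmax,app = 8.25 mM/s.
v = Vmax,app·[S]/(Km,app + [S]) = 8.25 × 1.48/(0.396 + 1.48) = 6.50 mM/s.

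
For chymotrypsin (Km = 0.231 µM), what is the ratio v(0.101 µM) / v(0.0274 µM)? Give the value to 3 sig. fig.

2.87

The fractional saturations are [S]/(Km+[S]) = 0.0274/0.2584 = 0.1060 and 0.101/0.3320 = 0.3042.
v₂/v₁ is just their ratio: 0.3042/0.1060 = 2.87.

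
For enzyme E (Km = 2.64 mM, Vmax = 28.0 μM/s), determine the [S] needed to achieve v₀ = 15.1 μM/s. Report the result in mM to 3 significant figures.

The required fractional saturation is v/Vmax = 15.1/28.0 = 0.5393.
Then [S]/(Km+[S]) = 0.5393 ⇒ [S] = 2.64 × 0.5393/(1 − 0.5393) = 3.09 mM.

3.09 mM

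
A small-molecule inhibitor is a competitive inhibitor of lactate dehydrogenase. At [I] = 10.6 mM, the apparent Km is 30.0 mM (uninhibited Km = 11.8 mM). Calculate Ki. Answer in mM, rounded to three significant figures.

6.87 mM

Competitive: Km,app = α·Km with α = 1 + [I]/Ki.
α = Km,app/Km = 30.0/11.8 = 2.542.
Since α = 1 + [I]/Ki, [I]/Ki = 2.542 − 1 = 1.542 and Ki = 10.6/1.542 = 6.87 mM.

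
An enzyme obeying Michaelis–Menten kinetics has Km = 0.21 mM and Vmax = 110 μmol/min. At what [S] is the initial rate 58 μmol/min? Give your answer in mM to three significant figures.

Rearranging v = Vmax[S]/(Km+[S]) gives [S] = Km·v/(Vmax − v).
[S] = 0.21 × 58 / (110 − 58) = 12.18/52.00 = 0.234 mM.

0.234 mM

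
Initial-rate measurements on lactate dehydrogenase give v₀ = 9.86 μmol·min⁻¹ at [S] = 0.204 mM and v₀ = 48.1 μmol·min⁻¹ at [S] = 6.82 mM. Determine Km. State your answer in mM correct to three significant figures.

In reciprocal form, 1/v = (Km/Vmax)·(1/[S]) + 1/Vmax. The two points give (1/[S], 1/v) = (4.902, 0.1014) and (0.1466, 0.02079).
Slope = (0.1014 − 0.02079)/(4.902 − 0.1466) = 0.01696; intercept = 0.1014 − 0.01696×4.902 = 0.01830.
Vmax = 1/intercept = 54.6 μmol·min⁻¹; Km = slope × Vmax = 0.01696 × 54.6 = 0.926 mM.

0.926 mM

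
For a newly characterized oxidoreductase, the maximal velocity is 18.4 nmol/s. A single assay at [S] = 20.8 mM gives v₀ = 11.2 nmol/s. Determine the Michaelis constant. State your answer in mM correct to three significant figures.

From v = Vmax[S]/(Km+[S]), Km = [S](Vmax − v)/v.
Km = 20.8 × (18.4 − 11.2) / 11.2 = 149.8/11.2 = 13.4 mM.

13.4 mM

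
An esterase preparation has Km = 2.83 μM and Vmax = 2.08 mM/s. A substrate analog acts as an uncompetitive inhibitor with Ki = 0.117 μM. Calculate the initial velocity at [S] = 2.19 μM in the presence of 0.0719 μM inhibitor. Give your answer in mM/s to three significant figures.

With α = 1 + [I]/Ki = 1 + 0.0719/0.117 = 1.615, the uncompetitive rate law is v = (Vmax/α)·[S] / (Km/α + [S]).
v = (2.08/1.615)×2.19 / (2.83/1.615 + 2.19) = 2.821/3.943 = 0.716 mM/s.

0.716 mM/s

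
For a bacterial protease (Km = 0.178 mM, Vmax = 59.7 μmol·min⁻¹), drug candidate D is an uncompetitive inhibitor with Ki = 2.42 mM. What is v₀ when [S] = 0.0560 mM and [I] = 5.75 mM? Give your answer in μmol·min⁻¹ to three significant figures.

9.11 μmol·min⁻¹

α = 1 + [I]/Ki = 1 + 5.75/2.42 = 3.376.
For an uncompetitive inhibitor, both parameters are divided by α, giving Vmax/α and Km/α: Km,app = 0.0527 mM, Vmax,app = 17.7 μmol·min⁻¹.
v = Vmax,app·[S]/(Km,app + [S]) = 17.7 × 0.0560/(0.0527 + 0.0560) = 9.11 μmol·min⁻¹.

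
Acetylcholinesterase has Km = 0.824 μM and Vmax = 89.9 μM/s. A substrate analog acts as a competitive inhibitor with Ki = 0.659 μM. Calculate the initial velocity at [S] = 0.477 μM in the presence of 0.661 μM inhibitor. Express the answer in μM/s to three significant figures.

20.2 μM/s

α = 1 + [I]/Ki = 1 + 0.661/0.659 = 2.003.
For a competitive inhibitor, Vmax is unchanged and the apparent Km becomes α·Km: Km,app = 1.65 μM, Vmax,app = 89.9 μM/s.
v = Vmax,app·[S]/(Km,app + [S]) = 89.9 × 0.477/(1.65 + 0.477) = 20.2 μM/s.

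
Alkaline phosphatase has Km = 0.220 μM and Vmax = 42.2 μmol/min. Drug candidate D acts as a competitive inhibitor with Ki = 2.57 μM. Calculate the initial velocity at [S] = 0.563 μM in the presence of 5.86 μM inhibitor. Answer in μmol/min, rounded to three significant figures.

α = 1 + [I]/Ki = 1 + 5.86/2.57 = 3.280.
For a competitive inhibitor, Vmax is unchanged and the apparent Km becomes α·Km: Km,app = 0.722 μM, Vmax,app = 42.2 μmol/min.
v = Vmax,app·[S]/(Km,app + [S]) = 42.2 × 0.563/(0.722 + 0.563) = 18.5 μmol/min.

18.5 μmol/min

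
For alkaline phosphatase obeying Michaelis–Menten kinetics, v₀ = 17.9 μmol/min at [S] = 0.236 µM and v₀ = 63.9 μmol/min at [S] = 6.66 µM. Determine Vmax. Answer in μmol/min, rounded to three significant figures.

70.6 μmol/min

In reciprocal form, 1/v = (Km/Vmax)·(1/[S]) + 1/Vmax. The two points give (1/[S], 1/v) = (4.237, 0.05587) and (0.1502, 0.01565).
Slope = (0.05587 − 0.01565)/(4.237 − 0.1502) = 0.009840; intercept = 0.05587 − 0.009840×4.237 = 0.01417.
Vmax = 1/intercept = 70.6 μmol/min; Km = slope × Vmax = 0.009840 × 70.6 = 0.694 µM.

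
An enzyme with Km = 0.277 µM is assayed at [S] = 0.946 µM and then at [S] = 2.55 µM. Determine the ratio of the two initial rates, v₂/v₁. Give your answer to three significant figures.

1.17

The fractional saturations are [S]/(Km+[S]) = 0.946/1.223 = 0.7735 and 2.55/2.827 = 0.9020.
v₂/v₁ is just their ratio: 0.9020/0.7735 = 1.17.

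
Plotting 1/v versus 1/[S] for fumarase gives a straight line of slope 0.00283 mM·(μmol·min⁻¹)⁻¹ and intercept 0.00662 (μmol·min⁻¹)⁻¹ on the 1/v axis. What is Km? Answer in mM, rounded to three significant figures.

y-intercept = 1/Vmax ⇒ Vmax = 151 μmol·min⁻¹; slope = Km/Vmax ⇒ Km = slope × Vmax.
Km = 0.00283 × 151 = 0.427 mM.

0.427 mM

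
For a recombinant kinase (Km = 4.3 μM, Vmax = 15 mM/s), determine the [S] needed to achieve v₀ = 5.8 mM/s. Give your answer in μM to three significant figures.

Rearranging v = Vmax[S]/(Km+[S]) gives [S] = Km·v/(Vmax − v).
[S] = 4.3 × 5.8 / (15 − 5.8) = 24.94/9.200 = 2.71 μM.

2.71 μM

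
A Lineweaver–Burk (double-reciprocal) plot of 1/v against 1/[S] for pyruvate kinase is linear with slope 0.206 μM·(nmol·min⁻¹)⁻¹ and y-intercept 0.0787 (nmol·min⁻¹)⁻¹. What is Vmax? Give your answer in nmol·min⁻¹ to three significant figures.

12.7 nmol·min⁻¹

The y-intercept of a Lineweaver–Burk plot equals 1/Vmax, so Vmax = 1/0.0787 = 12.7 nmol·min⁻¹.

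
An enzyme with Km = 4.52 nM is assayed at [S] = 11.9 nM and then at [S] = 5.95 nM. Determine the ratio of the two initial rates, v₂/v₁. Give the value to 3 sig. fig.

0.784

Since Vmax cancels, v₂/v₁ = [S]₂(Km+[S]₁) / [S]₁(Km+[S]₂).
= 5.95×(4.52+11.9) / (11.9×(4.52+5.95)) = 97.70/124.6 = 0.784.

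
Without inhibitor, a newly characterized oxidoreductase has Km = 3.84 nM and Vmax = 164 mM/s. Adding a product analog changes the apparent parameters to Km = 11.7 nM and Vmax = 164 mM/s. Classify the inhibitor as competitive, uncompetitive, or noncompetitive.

competitive

Km increases (3.84 → 11.7 nM) while Vmax is unchanged — the hallmark of competitive inhibition.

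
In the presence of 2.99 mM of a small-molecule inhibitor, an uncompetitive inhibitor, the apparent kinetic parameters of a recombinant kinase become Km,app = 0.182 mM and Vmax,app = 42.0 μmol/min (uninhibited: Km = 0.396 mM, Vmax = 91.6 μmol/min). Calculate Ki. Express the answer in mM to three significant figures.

2.53 mM

Uncompetitive: Vmax,app = Vmax/α (and Km,app = Km/α) with α = 1 + [I]/Ki.
α = Vmax/Vmax,app = 91.6/42.0 = 2.181.
Since α = 1 + [I]/Ki, [I]/Ki = 2.181 − 1 = 1.181 and Ki = 2.99/1.181 = 2.53 mM.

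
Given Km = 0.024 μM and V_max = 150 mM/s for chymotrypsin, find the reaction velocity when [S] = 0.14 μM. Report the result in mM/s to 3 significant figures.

128 mM/s

v = Vmax·[S]/(Km + [S]) = 150 × 0.14 / (0.024 + 0.14)
  = 21.00 / 0.1640 = 128 mM/s.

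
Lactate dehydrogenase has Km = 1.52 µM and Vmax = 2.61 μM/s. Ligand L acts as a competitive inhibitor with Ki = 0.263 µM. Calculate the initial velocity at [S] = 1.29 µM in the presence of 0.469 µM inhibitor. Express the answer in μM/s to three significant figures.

With α = 1 + [I]/Ki = 1 + 0.469/0.263 = 2.783, the competitive rate law is v = Vmax[S] / (αKm + [S]).
v = 2.61×1.29 / (2.783×1.52 + 1.29) = 3.367/5.521 = 0.610 μM/s.

0.610 μM/s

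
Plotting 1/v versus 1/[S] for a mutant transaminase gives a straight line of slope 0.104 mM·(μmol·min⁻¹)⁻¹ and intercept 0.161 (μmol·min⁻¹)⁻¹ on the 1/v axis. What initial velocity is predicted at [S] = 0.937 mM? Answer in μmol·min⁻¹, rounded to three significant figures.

The y-intercept is 1/Vmax, so Vmax = 1/0.161 = 6.21 μmol·min⁻¹.
The slope is Km/Vmax, so Km = 0.104 × 6.21 = 0.646 mM.
Then v = 6.21 × 0.937/(0.646 + 0.937) = 3.68 μmol·min⁻¹.

3.68 μmol·min⁻¹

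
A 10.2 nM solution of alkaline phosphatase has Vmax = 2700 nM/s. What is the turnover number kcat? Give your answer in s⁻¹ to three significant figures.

kcat = Vmax/[E]total = 2700 nM/s / 10.2 nM = 265 s⁻¹.

265 s⁻¹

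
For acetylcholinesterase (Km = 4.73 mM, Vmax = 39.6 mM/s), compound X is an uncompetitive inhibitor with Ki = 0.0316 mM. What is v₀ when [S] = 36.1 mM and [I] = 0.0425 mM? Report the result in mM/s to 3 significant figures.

16.0 mM/s

With α = 1 + [I]/Ki = 1 + 0.0425/0.0316 = 2.345, the uncompetitive rate law is v = (Vmax/α)·[S] / (Km/α + [S]).
v = (39.6/2.345)×36.1 / (4.73/2.345 + 36.1) = 609.6/38.12 = 16.0 mM/s.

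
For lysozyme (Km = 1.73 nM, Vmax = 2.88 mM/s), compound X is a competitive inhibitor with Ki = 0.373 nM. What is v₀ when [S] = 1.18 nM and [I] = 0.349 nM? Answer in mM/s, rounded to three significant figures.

0.750 mM/s

α = 1 + [I]/Ki = 1 + 0.349/0.373 = 1.936.
For a competitive inhibitor, Vmax is unchanged and the apparent Km becomes α·Km: Km,app = 3.35 nM, Vmax,app = 2.88 mM/s.
v = Vmax,app·[S]/(Km,app + [S]) = 2.88 × 1.18/(3.35 + 1.18) = 0.750 mM/s.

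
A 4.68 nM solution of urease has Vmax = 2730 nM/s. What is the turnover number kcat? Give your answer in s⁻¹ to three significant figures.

583 s⁻¹

kcat = Vmax/[E]total = 2730 nM/s / 4.68 nM = 583 s⁻¹.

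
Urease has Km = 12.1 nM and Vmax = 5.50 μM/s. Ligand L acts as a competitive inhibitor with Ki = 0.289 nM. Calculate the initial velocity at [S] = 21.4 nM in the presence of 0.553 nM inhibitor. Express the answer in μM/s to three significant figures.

α = 1 + [I]/Ki = 1 + 0.553/0.289 = 2.913.
For a competitive inhibitor, Vmax is unchanged and the apparent Km becomes α·Km: Km,app = 35.3 nM, Vmax,app = 5.50 μM/s.
v = Vmax,app·[S]/(Km,app + [S]) = 5.50 × 21.4/(35.3 + 21.4) = 2.08 μM/s.

2.08 μM/s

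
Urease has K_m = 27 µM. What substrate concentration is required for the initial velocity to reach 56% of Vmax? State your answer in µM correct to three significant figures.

v/Vmax = [S]/(Km+[S]) = 0.56, so [S] = Km·0.56/(1 − 0.56) = 27 × 1.273.
[S] = 34.4 µM.

34.4 µM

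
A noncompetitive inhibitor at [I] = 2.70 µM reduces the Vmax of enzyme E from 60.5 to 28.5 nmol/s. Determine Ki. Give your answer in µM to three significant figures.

Noncompetitive: Vmax,app = Vmax/α with α = 1 + [I]/Ki.
α = Vmax/Vmax,app = 60.5/28.5 = 2.123.
Ki = [I]/(α − 1) = 2.70/1.123 = 2.40 µM.

2.40 µM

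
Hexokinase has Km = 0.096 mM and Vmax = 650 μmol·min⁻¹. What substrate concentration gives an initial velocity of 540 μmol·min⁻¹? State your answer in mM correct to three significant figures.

0.471 mM

The required fractional saturation is v/Vmax = 540/650 = 0.8308.
Then [S]/(Km+[S]) = 0.8308 ⇒ [S] = 0.096 × 0.8308/(1 − 0.8308) = 0.471 mM.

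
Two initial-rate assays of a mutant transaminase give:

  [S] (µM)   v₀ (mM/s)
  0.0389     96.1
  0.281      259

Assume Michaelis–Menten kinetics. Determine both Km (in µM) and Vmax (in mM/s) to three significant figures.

Km = 0.105 µM; Vmax = 356 mM/s

From v = Vmax[S]/(Km+[S]), each point gives Vmax = v(Km+[S])/[S].
Equating: 96.1(Km+0.0389)/0.0389 = 259(Km+0.281)/0.281.
2470·Km + 96.1 = 921.7·Km + 259, so (2470 − 921.7)·Km = 259 − 96.1.
Km = 162.9/1549 = 0.105 µM; then Vmax = 96.1(0.105+0.0389)/0.0389 = 356 mM/s.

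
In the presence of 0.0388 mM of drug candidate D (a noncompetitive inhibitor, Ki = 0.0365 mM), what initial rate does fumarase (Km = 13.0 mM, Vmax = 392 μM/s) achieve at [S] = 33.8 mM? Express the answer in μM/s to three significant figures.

137 μM/s

α = 1 + [I]/Ki = 1 + 0.0388/0.0365 = 2.063.
For a noncompetitive inhibitor, Vmax is reduced to Vmax/α while Km is unchanged: Km,app = 13.0 mM, Vmax,app = 190 μM/s.
v = Vmax,app·[S]/(Km,app + [S]) = 190 × 33.8/(13.0 + 33.8) = 137 μM/s.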